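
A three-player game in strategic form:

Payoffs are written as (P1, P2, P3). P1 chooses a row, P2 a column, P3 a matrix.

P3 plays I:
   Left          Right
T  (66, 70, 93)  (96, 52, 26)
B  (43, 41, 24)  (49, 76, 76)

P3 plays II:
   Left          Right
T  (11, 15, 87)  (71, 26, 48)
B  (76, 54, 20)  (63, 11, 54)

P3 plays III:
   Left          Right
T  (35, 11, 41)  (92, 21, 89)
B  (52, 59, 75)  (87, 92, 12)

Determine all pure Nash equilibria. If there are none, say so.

(T, Left, I); (T, Right, III)

P1 against (Left, I): payoffs 66, 43 → best response T.
P1 against (Left, II): payoffs 11, 76 → best response B.
P1 against (Left, III): payoffs 35, 52 → best response B.
P1 against (Right, I): payoffs 96, 49 → best response T.
P1 against (Right, II): payoffs 71, 63 → best response T.
P1 against (Right, III): payoffs 92, 87 → best response T.
P2 against (T, I): payoffs 70, 52 → best response Left.
P2 against (T, II): payoffs 15, 26 → best response Right.
P2 against (T, III): payoffs 11, 21 → best response Right.
P2 against (B, I): payoffs 41, 76 → best response Right.
P2 against (B, II): payoffs 54, 11 → best response Left.
P2 against (B, III): payoffs 59, 92 → best response Right.
P3 against (T, Left): payoffs 93, 87, 41 → best response I.
P3 against (T, Right): payoffs 26, 48, 89 → best response III.
P3 against (B, Left): payoffs 24, 20, 75 → best response III.
P3 against (B, Right): payoffs 76, 54, 12 → best response I.
Mutual best responses: (T, Left, I); (T, Right, III).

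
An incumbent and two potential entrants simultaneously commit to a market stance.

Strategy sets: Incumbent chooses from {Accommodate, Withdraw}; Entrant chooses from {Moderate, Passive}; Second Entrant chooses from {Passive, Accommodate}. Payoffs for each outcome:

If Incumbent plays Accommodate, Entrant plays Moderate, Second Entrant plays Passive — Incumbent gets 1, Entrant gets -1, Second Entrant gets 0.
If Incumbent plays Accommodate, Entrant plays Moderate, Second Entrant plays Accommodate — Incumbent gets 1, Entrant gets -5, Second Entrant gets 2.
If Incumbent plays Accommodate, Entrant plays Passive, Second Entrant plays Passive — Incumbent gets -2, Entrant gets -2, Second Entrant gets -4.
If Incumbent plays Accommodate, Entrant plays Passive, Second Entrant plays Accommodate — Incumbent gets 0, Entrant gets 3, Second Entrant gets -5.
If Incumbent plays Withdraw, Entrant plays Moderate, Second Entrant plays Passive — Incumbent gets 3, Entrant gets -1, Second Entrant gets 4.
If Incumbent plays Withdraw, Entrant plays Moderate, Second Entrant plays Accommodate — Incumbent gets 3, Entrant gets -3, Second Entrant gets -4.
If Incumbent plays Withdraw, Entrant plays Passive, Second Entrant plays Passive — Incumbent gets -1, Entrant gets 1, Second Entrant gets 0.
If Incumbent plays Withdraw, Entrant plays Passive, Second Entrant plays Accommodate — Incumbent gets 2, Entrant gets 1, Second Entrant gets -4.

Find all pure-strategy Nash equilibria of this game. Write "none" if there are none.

For each strategy profile, look for a profitable unilateral deviation.
(Accommodate, Moderate, Passive): Incumbent can switch to Withdraw (1 → 3). Not NE.
(Accommodate, Moderate, Accommodate): Incumbent can switch to Withdraw (1 → 3). Not NE.
(Accommodate, Passive, Passive): Incumbent can switch to Withdraw (-2 → -1). Not NE.
(Accommodate, Passive, Accommodate): Incumbent can switch to Withdraw (0 → 2). Not NE.
(Withdraw, Moderate, Passive): Entrant can switch to Passive (-1 → 1). Not NE.
(Withdraw, Moderate, Accommodate): Entrant can switch to Passive (-3 → 1). Not NE.
(Withdraw, Passive, Passive): Incumbent gets -1, best alternative -2; Entrant gets 1, best alternative -1; Second Entrant gets 0, best alternative -4. No profitable deviation — NE.
(Withdraw, Passive, Accommodate): Second Entrant can switch to Passive (-4 → 0). Not NE.

The unique pure-strategy Nash equilibrium is (Withdraw, Passive, Passive).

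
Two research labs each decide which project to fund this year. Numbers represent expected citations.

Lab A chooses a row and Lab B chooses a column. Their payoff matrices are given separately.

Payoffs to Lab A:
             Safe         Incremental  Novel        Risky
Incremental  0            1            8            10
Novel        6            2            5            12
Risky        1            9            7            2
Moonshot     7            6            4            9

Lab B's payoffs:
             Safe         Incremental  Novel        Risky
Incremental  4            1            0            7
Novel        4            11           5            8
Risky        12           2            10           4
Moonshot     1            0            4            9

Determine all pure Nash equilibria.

There is no pure-strategy Nash equilibrium.

Lab A against Safe: payoffs 0, 6, 1, 7 → best response Moonshot.
Lab A against Incremental: payoffs 1, 2, 9, 6 → best response Risky.
Lab A against Novel: payoffs 8, 5, 7, 4 → best response Incremental.
Lab A against Risky: payoffs 10, 12, 2, 9 → best response Novel.
Lab B against Incremental: payoffs 4, 1, 0, 7 → best response Risky.
Lab B against Novel: payoffs 4, 11, 5, 8 → best response Incremental.
Lab B against Risky: payoffs 12, 2, 10, 4 → best response Safe.
Lab B against Moonshot: payoffs 1, 0, 4, 9 → best response Risky.
No profile is a mutual best response for all players.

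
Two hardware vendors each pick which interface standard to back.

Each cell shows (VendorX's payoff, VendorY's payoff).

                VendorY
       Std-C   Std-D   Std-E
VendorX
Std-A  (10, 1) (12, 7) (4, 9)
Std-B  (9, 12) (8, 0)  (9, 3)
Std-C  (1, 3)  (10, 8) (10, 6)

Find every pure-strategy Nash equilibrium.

This game has no pure Nash equilibrium.

Check each profile: it is a Nash equilibrium iff no player can strictly gain by switching unilaterally.
(Std-A, Std-C): VendorY can switch to Std-D (1 → 7). Not NE.
(Std-A, Std-D): VendorY can switch to Std-E (7 → 9). Not NE.
(Std-A, Std-E): VendorX can switch to Std-B (4 → 9). Not NE.
(Std-B, Std-C): VendorX can switch to Std-A (9 → 10). Not NE.
(Std-B, Std-D): VendorX can switch to Std-A (8 → 12). Not NE.
(Std-B, Std-E): VendorX can switch to Std-C (9 → 10). Not NE.
(Std-C, Std-C): VendorX can switch to Std-A (1 → 10). Not NE.
(Std-C, Std-D): VendorX can switch to Std-A (10 → 12). Not NE.
(Std-C, Std-E): VendorY can switch to Std-D (6 → 8). Not NE.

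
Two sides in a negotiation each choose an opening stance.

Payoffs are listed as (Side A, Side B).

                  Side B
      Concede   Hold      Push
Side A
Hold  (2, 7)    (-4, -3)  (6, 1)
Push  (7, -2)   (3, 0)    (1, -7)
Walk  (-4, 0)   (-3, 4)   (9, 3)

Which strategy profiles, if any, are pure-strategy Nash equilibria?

(Push, Hold)

Side A against Concede: payoffs 2, 7, -4 → best response Push.
Side A against Hold: payoffs -4, 3, -3 → best response Push.
Side A against Push: payoffs 6, 1, 9 → best response Walk.
Side B against Hold: payoffs 7, -3, 1 → best response Concede.
Side B against Push: payoffs -2, 0, -7 → best response Hold.
Side B against Walk: payoffs 0, 4, 3 → best response Hold.
Mutual best responses: (Push, Hold).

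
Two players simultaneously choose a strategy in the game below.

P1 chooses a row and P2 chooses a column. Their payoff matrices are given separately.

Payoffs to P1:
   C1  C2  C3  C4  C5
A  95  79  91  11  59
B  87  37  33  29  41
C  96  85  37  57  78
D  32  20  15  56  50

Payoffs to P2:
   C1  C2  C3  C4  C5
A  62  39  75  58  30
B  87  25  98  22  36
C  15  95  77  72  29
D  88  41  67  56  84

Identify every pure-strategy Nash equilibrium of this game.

The pure Nash equilibria are (A, C3), (C, C2).

(A, C1): P1 can switch to C (95 → 96). Not NE.
(A, C2): P1 can switch to C (79 → 85). Not NE.
(A, C3): P1 gets 91, best alternative 37; P2 gets 75, best alternative 62. No profitable deviation — NE.
(A, C4): P1 can switch to B (11 → 29). Not NE.
(A, C5): P1 can switch to C (59 → 78). Not NE.
(B, C1): P1 can switch to A (87 → 95). Not NE.
(B, C2): P1 can switch to A (37 → 79). Not NE.
(B, C3): P1 can switch to A (33 → 91). Not NE.
(B, C4): P1 can switch to C (29 → 57). Not NE.
(C, C2): P1 gets 85, best alternative 79; P2 gets 95, best alternative 77. No profitable deviation — NE.
(The remaining 10 profiles each have a profitable deviation by the same check.)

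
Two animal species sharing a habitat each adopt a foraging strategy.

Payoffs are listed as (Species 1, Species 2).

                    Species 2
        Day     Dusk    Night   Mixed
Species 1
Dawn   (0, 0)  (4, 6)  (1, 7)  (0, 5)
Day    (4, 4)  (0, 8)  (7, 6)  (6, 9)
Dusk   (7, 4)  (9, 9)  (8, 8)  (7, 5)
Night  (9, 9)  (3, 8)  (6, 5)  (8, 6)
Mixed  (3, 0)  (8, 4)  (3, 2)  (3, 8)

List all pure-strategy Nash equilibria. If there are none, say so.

For each strategy profile, look for a profitable unilateral deviation.
(Dawn, Day): Species 1 can switch to Day (0 → 4). Not NE.
(Dawn, Dusk): Species 1 can switch to Dusk (4 → 9). Not NE.
(Dawn, Night): Species 1 can switch to Day (1 → 7). Not NE.
(Dawn, Mixed): Species 1 can switch to Day (0 → 6). Not NE.
(Day, Day): Species 1 can switch to Dusk (4 → 7). Not NE.
(Day, Dusk): Species 1 can switch to Dawn (0 → 4). Not NE.
(Dusk, Dusk): Species 1 gets 9, best alternative 8; Species 2 gets 9, best alternative 8. No profitable deviation — NE.
(Night, Day): Species 1 gets 9, best alternative 7; Species 2 gets 9, best alternative 8. No profitable deviation — NE.
(The remaining 12 profiles each have a profitable deviation by the same check.)

Pure-strategy Nash equilibria: (Dusk, Dusk) and (Night, Day)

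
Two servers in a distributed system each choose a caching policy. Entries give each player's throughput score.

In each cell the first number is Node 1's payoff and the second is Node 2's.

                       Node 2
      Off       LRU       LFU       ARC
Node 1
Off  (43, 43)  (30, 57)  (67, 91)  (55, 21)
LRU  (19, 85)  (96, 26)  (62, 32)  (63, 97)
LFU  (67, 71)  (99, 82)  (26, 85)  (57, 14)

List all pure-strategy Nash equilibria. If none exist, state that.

(Off, LFU), (LRU, ARC)

Mark each player's best response to every combination of opponents' strategies; a profile where every player is best-responding is a pure Nash equilibrium.
Node 1 against Off: payoffs 43, 19, 67 → best response LFU.
Node 1 against LRU: payoffs 30, 96, 99 → best response LFU.
Node 1 against LFU: payoffs 67, 62, 26 → best response Off.
Node 1 against ARC: payoffs 55, 63, 57 → best response LRU.
Node 2 against Off: payoffs 43, 57, 91, 21 → best response LFU.
Node 2 against LRU: payoffs 85, 26, 32, 97 → best response ARC.
Node 2 against LFU: payoffs 71, 82, 85, 14 → best response LFU.
Mutual best responses: (Off, LFU); (LRU, ARC).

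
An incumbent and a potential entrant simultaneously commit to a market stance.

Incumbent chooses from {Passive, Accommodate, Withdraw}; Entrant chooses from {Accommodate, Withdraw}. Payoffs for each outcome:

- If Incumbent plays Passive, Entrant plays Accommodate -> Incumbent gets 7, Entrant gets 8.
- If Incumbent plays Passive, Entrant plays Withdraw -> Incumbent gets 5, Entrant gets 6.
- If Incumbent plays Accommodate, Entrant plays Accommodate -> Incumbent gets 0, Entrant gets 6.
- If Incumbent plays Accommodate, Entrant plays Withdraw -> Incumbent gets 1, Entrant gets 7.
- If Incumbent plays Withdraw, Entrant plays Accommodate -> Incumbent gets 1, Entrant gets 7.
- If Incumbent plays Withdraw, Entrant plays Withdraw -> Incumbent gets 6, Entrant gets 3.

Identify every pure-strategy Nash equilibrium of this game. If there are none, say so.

Mark each player's best response to every combination of opponents' strategies; a profile where every player is best-responding is a pure Nash equilibrium.
Incumbent against Accommodate: payoffs 7, 0, 1 → best response Passive.
Incumbent against Withdraw: payoffs 5, 1, 6 → best response Withdraw.
Entrant against Passive: payoffs 8, 6 → best response Accommodate.
Entrant against Accommodate: payoffs 6, 7 → best response Withdraw.
Entrant against Withdraw: payoffs 7, 3 → best response Accommodate.
Mutual best responses: (Passive, Accommodate).

The unique pure-strategy Nash equilibrium is (Passive, Accommodate).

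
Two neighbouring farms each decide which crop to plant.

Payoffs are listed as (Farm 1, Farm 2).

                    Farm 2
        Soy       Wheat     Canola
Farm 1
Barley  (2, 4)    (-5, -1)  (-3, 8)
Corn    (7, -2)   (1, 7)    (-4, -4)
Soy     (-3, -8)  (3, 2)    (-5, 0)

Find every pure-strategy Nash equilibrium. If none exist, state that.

Farm 1 against Soy: payoffs 2, 7, -3 → best response Corn.
Farm 1 against Wheat: payoffs -5, 1, 3 → best response Soy.
Farm 1 against Canola: payoffs -3, -4, -5 → best response Barley.
Farm 2 against Barley: payoffs 4, -1, 8 → best response Canola.
Farm 2 against Corn: payoffs -2, 7, -4 → best response Wheat.
Farm 2 against Soy: payoffs -8, 2, 0 → best response Wheat.
Mutual best responses: (Barley, Canola); (Soy, Wheat).

(Barley, Canola); (Soy, Wheat)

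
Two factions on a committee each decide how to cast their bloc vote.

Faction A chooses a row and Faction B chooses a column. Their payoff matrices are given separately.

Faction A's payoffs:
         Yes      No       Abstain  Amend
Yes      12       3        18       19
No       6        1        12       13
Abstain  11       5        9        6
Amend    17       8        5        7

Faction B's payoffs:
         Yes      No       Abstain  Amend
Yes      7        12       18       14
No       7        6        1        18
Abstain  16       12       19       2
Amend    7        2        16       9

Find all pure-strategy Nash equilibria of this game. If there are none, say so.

Faction A against Yes: payoffs 12, 6, 11, 17 → best response Amend.
Faction A against No: payoffs 3, 1, 5, 8 → best response Amend.
Faction A against Abstain: payoffs 18, 12, 9, 5 → best response Yes.
Faction A against Amend: payoffs 19, 13, 6, 7 → best response Yes.
Faction B against Yes: payoffs 7, 12, 18, 14 → best response Abstain.
Faction B against No: payoffs 7, 6, 1, 18 → best response Amend.
Faction B against Abstain: payoffs 16, 12, 19, 2 → best response Abstain.
Faction B against Amend: payoffs 7, 2, 16, 9 → best response Abstain.
Mutual best responses: (Yes, Abstain).

(Yes, Abstain)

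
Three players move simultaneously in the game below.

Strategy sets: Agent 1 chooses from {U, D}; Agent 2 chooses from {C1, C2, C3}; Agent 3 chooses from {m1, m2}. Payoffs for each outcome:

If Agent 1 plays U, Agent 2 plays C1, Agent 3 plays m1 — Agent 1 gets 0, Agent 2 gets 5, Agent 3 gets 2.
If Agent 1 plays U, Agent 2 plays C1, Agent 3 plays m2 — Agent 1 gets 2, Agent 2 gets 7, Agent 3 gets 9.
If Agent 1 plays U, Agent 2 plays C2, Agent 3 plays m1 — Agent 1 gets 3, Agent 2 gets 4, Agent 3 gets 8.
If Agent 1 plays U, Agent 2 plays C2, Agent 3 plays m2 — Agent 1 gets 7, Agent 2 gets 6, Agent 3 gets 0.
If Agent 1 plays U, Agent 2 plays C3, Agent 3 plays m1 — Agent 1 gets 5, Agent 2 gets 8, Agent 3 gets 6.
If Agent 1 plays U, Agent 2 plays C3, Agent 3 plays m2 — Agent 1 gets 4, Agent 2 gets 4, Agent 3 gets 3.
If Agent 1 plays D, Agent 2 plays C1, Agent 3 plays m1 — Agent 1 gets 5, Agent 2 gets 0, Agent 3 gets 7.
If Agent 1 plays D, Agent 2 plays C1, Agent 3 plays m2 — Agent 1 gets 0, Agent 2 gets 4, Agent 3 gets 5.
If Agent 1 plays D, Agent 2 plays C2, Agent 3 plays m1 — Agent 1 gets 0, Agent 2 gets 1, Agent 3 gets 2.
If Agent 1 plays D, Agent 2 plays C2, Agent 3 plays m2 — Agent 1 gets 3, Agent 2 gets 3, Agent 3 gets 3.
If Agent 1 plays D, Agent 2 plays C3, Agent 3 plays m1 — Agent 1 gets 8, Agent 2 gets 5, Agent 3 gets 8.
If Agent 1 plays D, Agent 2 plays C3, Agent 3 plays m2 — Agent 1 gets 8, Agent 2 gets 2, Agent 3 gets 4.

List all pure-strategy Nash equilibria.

Mark each player's best response to every combination of opponents' strategies; a profile where every player is best-responding is a pure Nash equilibrium.
Agent 1 against (C1, m1): payoffs 0, 5 → best response D.
Agent 1 against (C1, m2): payoffs 2, 0 → best response U.
Agent 1 against (C2, m1): payoffs 3, 0 → best response U.
Agent 1 against (C2, m2): payoffs 7, 3 → best response U.
Agent 1 against (C3, m1): payoffs 5, 8 → best response D.
Agent 1 against (C3, m2): payoffs 4, 8 → best response D.
Agent 2 against (U, m1): payoffs 5, 4, 8 → best response C3.
Agent 2 against (U, m2): payoffs 7, 6, 4 → best response C1.
Agent 2 against (D, m1): payoffs 0, 1, 5 → best response C3.
Agent 2 against (D, m2): payoffs 4, 3, 2 → best response C1.
Agent 3 against (U, C1): payoffs 2, 9 → best response m2.
Agent 3 against (U, C2): payoffs 8, 0 → best response m1.
Agent 3 against (U, C3): payoffs 6, 3 → best response m1.
Agent 3 against (D, C1): payoffs 7, 5 → best response m1.
Agent 3 against (D, C2): payoffs 2, 3 → best response m2.
Agent 3 against (D, C3): payoffs 8, 4 → best response m1.
Mutual best responses: (U, C1, m2); (D, C3, m1).

The pure Nash equilibria are (U, C1, m2), (D, C3, m1).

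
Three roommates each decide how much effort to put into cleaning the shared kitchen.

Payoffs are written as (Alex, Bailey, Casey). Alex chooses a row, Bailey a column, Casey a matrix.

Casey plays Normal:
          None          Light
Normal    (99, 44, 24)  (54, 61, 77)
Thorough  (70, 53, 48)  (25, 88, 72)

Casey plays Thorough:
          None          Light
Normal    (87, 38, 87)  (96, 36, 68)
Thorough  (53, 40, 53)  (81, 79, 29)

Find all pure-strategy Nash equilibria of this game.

Pure-strategy Nash equilibria: (Normal, None, Thorough); (Normal, Light, Normal)

Alex against (None, Normal): payoffs 99, 70 → best response Normal.
Alex against (None, Thorough): payoffs 87, 53 → best response Normal.
Alex against (Light, Normal): payoffs 54, 25 → best response Normal.
Alex against (Light, Thorough): payoffs 96, 81 → best response Normal.
Bailey against (Normal, Normal): payoffs 44, 61 → best response Light.
Bailey against (Normal, Thorough): payoffs 38, 36 → best response None.
Bailey against (Thorough, Normal): payoffs 53, 88 → best response Light.
Bailey against (Thorough, Thorough): payoffs 40, 79 → best response Light.
Casey against (Normal, None): payoffs 24, 87 → best response Thorough.
Casey against (Normal, Light): payoffs 77, 68 → best response Normal.
Casey against (Thorough, None): payoffs 48, 53 → best response Thorough.
Casey against (Thorough, Light): payoffs 72, 29 → best response Normal.
Mutual best responses: (Normal, None, Thorough); (Normal, Light, Normal).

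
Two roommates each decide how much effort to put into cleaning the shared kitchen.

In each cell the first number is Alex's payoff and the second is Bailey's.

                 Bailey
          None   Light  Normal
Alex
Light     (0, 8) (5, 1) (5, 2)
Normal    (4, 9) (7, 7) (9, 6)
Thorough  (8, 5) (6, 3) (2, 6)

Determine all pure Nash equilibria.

For each player, find the best response to each opponent profile; mutual best responses are the pure NE.
Alex against None: payoffs 0, 4, 8 → best response Thorough.
Alex against Light: payoffs 5, 7, 6 → best response Normal.
Alex against Normal: payoffs 5, 9, 2 → best response Normal.
Bailey against Light: payoffs 8, 1, 2 → best response None.
Bailey against Normal: payoffs 9, 7, 6 → best response None.
Bailey against Thorough: payoffs 5, 3, 6 → best response Normal.
No profile is a mutual best response for all players.

none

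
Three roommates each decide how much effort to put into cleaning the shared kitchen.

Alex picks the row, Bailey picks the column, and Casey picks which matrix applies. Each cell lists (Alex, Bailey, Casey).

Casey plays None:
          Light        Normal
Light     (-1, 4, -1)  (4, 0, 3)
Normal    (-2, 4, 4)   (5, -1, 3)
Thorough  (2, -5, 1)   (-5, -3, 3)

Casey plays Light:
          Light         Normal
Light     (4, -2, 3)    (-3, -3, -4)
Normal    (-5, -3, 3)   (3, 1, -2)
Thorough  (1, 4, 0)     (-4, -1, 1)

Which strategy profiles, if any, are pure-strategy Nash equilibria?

For each strategy profile, look for a profitable unilateral deviation.
(Light, Light, None): Alex can switch to Thorough (-1 → 2). Not NE.
(Light, Light, Light): Alex gets 4, best alternative 1; Bailey gets -2, best alternative -3; Casey gets 3, best alternative -1. No profitable deviation — NE.
(Light, Normal, None): Alex can switch to Normal (4 → 5). Not NE.
(Light, Normal, Light): Alex can switch to Normal (-3 → 3). Not NE.
(Normal, Light, None): Alex can switch to Light (-2 → -1). Not NE.
(Normal, Light, Light): Alex can switch to Light (-5 → 4). Not NE.
(Normal, Normal, None): Bailey can switch to Light (-1 → 4). Not NE.
(Normal, Normal, Light): Casey can switch to None (-2 → 3). Not NE.
(Thorough, Light, None): Bailey can switch to Normal (-5 → -3). Not NE.
(The remaining 3 profiles each have a profitable deviation by the same check.)

(Light, Light, Light)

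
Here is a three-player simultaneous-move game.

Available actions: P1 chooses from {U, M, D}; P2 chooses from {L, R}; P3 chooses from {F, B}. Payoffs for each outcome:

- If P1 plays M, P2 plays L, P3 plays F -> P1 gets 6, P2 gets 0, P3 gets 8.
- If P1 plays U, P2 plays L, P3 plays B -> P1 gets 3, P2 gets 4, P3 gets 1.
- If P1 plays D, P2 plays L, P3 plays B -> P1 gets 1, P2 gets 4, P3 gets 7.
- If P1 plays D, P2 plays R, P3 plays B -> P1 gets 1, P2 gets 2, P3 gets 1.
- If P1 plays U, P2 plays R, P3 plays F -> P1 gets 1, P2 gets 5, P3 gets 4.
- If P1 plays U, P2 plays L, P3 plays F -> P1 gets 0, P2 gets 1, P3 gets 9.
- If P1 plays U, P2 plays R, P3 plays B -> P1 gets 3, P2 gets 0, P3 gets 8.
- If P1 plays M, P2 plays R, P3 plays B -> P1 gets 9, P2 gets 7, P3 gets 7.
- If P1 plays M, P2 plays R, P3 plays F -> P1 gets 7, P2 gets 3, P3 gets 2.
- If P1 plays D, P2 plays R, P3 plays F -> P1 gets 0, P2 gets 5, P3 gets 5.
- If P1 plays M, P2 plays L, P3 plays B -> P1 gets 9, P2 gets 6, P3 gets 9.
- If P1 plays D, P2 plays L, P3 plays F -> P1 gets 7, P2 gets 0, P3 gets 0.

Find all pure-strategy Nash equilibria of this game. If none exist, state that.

(M, R, B)

P1 against (L, F): payoffs 0, 6, 7 → best response D.
P1 against (L, B): payoffs 3, 9, 1 → best response M.
P1 against (R, F): payoffs 1, 7, 0 → best response M.
P1 against (R, B): payoffs 3, 9, 1 → best response M.
P2 against (U, F): payoffs 1, 5 → best response R.
P2 against (U, B): payoffs 4, 0 → best response L.
P2 against (M, F): payoffs 0, 3 → best response R.
P2 against (M, B): payoffs 6, 7 → best response R.
P2 against (D, F): payoffs 0, 5 → best response R.
P2 against (D, B): payoffs 4, 2 → best response L.
P3 against (U, L): payoffs 9, 1 → best response F.
P3 against (U, R): payoffs 4, 8 → best response B.
P3 against (M, L): payoffs 8, 9 → best response B.
P3 against (M, R): payoffs 2, 7 → best response B.
P3 against (D, L): payoffs 0, 7 → best response B.
P3 against (D, R): payoffs 5, 1 → best response F.
Mutual best responses: (M, R, B).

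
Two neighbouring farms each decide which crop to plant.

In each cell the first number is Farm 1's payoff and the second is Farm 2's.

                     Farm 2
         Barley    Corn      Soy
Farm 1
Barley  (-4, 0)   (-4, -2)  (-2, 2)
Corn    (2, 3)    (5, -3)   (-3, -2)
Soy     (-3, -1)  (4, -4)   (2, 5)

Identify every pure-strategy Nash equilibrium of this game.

(Corn, Barley); (Soy, Soy)

For each player, find the best response to each opponent profile; mutual best responses are the pure NE.
Farm 1 against Barley: payoffs -4, 2, -3 → best response Corn.
Farm 1 against Corn: payoffs -4, 5, 4 → best response Corn.
Farm 1 against Soy: payoffs -2, -3, 2 → best response Soy.
Farm 2 against Barley: payoffs 0, -2, 2 → best response Soy.
Farm 2 against Corn: payoffs 3, -3, -2 → best response Barley.
Farm 2 against Soy: payoffs -1, -4, 5 → best response Soy.
Mutual best responses: (Corn, Barley); (Soy, Soy).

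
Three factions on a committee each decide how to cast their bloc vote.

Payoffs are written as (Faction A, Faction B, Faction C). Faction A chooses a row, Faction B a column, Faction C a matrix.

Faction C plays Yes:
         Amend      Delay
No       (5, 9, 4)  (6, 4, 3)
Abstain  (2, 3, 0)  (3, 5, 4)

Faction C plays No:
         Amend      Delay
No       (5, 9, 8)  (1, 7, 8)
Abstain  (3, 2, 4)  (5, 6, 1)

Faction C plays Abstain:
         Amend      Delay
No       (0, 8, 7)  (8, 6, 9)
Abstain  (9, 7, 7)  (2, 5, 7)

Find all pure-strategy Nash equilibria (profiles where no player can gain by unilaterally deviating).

Faction A against (Amend, Yes): payoffs 5, 2 → best response No.
Faction A against (Amend, No): payoffs 5, 3 → best response No.
Faction A against (Amend, Abstain): payoffs 0, 9 → best response Abstain.
Faction A against (Delay, Yes): payoffs 6, 3 → best response No.
Faction A against (Delay, No): payoffs 1, 5 → best response Abstain.
Faction A against (Delay, Abstain): payoffs 8, 2 → best response No.
Faction B against (No, Yes): payoffs 9, 4 → best response Amend.
Faction B against (No, No): payoffs 9, 7 → best response Amend.
Faction B against (No, Abstain): payoffs 8, 6 → best response Amend.
Faction B against (Abstain, Yes): payoffs 3, 5 → best response Delay.
Faction B against (Abstain, No): payoffs 2, 6 → best response Delay.
Faction B against (Abstain, Abstain): payoffs 7, 5 → best response Amend.
Faction C against (No, Amend): payoffs 4, 8, 7 → best response No.
Faction C against (No, Delay): payoffs 3, 8, 9 → best response Abstain.
Faction C against (Abstain, Amend): payoffs 0, 4, 7 → best response Abstain.
Faction C against (Abstain, Delay): payoffs 4, 1, 7 → best response Abstain.
Mutual best responses: (No, Amend, No); (Abstain, Amend, Abstain).

(No, Amend, No), (Abstain, Amend, Abstain)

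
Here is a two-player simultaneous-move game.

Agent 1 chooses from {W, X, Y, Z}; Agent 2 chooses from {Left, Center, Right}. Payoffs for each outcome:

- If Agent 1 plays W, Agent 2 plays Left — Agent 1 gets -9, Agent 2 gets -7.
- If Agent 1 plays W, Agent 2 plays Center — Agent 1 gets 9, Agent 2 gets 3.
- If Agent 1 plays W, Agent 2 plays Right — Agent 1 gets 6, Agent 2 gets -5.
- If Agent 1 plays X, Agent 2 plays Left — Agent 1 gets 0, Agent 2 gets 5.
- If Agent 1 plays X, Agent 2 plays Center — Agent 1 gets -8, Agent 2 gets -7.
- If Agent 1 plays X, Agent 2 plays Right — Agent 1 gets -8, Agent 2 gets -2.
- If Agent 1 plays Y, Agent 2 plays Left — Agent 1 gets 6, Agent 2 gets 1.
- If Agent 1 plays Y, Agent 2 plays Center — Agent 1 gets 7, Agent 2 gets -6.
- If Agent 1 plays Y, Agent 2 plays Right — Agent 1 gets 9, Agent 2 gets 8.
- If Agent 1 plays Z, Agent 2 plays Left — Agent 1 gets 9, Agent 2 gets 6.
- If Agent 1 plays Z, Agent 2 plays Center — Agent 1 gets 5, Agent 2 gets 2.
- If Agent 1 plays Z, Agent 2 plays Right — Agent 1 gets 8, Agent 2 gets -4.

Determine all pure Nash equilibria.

Check each profile: it is a Nash equilibrium iff no player can strictly gain by switching unilaterally.
(W, Left): Agent 1 can switch to X (-9 → 0). Not NE.
(W, Center): Agent 1 gets 9, best alternative 7; Agent 2 gets 3, best alternative -5. No profitable deviation — NE.
(W, Right): Agent 1 can switch to Y (6 → 9). Not NE.
(X, Left): Agent 1 can switch to Y (0 → 6). Not NE.
(X, Center): Agent 1 can switch to W (-8 → 9). Not NE.
(X, Right): Agent 1 can switch to W (-8 → 6). Not NE.
(Y, Left): Agent 1 can switch to Z (6 → 9). Not NE.
(Y, Center): Agent 1 can switch to W (7 → 9). Not NE.
(Y, Right): Agent 1 gets 9, best alternative 8; Agent 2 gets 8, best alternative 1. No profitable deviation — NE.
(Z, Left): Agent 1 gets 9, best alternative 6; Agent 2 gets 6, best alternative 2. No profitable deviation — NE.
(Z, Center): Agent 1 can switch to W (5 → 9). Not NE.
(Z, Right): Agent 1 can switch to Y (8 → 9). Not NE.

(W, Center); (Y, Right); (Z, Left)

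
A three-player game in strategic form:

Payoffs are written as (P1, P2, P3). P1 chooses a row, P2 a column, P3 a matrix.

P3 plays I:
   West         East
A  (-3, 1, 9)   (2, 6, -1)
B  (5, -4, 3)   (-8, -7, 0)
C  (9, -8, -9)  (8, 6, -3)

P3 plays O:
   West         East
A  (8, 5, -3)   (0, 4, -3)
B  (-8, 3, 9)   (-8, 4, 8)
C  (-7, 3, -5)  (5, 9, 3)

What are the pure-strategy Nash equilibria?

(C, East, O)

P1 against (West, I): payoffs -3, 5, 9 → best response C.
P1 against (West, O): payoffs 8, -8, -7 → best response A.
P1 against (East, I): payoffs 2, -8, 8 → best response C.
P1 against (East, O): payoffs 0, -8, 5 → best response C.
P2 against (A, I): payoffs 1, 6 → best response East.
P2 against (A, O): payoffs 5, 4 → best response West.
P2 against (B, I): payoffs -4, -7 → best response West.
P2 against (B, O): payoffs 3, 4 → best response East.
P2 against (C, I): payoffs -8, 6 → best response East.
P2 against (C, O): payoffs 3, 9 → best response East.
P3 against (A, West): payoffs 9, -3 → best response I.
P3 against (A, East): payoffs -1, -3 → best response I.
P3 against (B, West): payoffs 3, 9 → best response O.
P3 against (B, East): payoffs 0, 8 → best response O.
P3 against (C, West): payoffs -9, -5 → best response O.
P3 against (C, East): payoffs -3, 3 → best response O.
Mutual best responses: (C, East, O).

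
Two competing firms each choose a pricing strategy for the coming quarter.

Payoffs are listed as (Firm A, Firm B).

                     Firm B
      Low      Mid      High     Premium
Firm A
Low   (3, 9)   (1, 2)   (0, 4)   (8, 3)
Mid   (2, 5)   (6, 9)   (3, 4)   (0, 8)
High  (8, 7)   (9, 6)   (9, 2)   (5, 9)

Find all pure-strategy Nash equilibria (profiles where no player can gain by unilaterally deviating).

none

Firm A against Low: payoffs 3, 2, 8 → best response High.
Firm A against Mid: payoffs 1, 6, 9 → best response High.
Firm A against High: payoffs 0, 3, 9 → best response High.
Firm A against Premium: payoffs 8, 0, 5 → best response Low.
Firm B against Low: payoffs 9, 2, 4, 3 → best response Low.
Firm B against Mid: payoffs 5, 9, 4, 8 → best response Mid.
Firm B against High: payoffs 7, 6, 2, 9 → best response Premium.
No profile is a mutual best response for all players.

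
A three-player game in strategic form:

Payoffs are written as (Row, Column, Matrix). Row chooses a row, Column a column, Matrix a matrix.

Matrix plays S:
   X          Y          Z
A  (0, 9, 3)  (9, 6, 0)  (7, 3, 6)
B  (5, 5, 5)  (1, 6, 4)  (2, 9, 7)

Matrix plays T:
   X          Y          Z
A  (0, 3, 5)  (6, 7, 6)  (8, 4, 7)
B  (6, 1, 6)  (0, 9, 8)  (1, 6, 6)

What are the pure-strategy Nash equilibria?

The unique pure-strategy Nash equilibrium is (A, Y, T).

Row against (X, S): payoffs 0, 5 → best response B.
Row against (X, T): payoffs 0, 6 → best response B.
Row against (Y, S): payoffs 9, 1 → best response A.
Row against (Y, T): payoffs 6, 0 → best response A.
Row against (Z, S): payoffs 7, 2 → best response A.
Row against (Z, T): payoffs 8, 1 → best response A.
Column against (A, S): payoffs 9, 6, 3 → best response X.
Column against (A, T): payoffs 3, 7, 4 → best response Y.
Column against (B, S): payoffs 5, 6, 9 → best response Z.
Column against (B, T): payoffs 1, 9, 6 → best response Y.
Matrix against (A, X): payoffs 3, 5 → best response T.
Matrix against (A, Y): payoffs 0, 6 → best response T.
Matrix against (A, Z): payoffs 6, 7 → best response T.
Matrix against (B, X): payoffs 5, 6 → best response T.
Matrix against (B, Y): payoffs 4, 8 → best response T.
Matrix against (B, Z): payoffs 7, 6 → best response S.
Mutual best responses: (A, Y, T).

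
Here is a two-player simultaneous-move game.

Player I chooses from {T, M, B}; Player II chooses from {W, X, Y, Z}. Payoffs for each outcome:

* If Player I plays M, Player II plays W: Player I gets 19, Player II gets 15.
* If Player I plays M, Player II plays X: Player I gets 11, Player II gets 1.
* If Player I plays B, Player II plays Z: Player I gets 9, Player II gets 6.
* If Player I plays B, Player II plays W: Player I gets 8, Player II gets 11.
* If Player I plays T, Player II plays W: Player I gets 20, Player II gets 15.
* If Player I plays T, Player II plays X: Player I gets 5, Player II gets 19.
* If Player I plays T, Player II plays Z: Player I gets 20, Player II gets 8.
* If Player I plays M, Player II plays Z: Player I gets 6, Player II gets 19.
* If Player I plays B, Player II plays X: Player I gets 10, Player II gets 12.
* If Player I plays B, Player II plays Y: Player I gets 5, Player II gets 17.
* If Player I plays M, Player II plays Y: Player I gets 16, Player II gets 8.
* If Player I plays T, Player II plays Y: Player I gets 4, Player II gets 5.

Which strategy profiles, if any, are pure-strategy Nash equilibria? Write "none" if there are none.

(T, W): Player II can switch to X (15 → 19). Not NE.
(T, X): Player I can switch to M (5 → 11). Not NE.
(T, Y): Player I can switch to M (4 → 16). Not NE.
(T, Z): Player II can switch to W (8 → 15). Not NE.
(M, W): Player I can switch to T (19 → 20). Not NE.
(M, X): Player II can switch to W (1 → 15). Not NE.
(M, Y): Player II can switch to W (8 → 15). Not NE.
(M, Z): Player I can switch to T (6 → 20). Not NE.
(The remaining 4 profiles each have a profitable deviation by the same check.)

There is no pure-strategy Nash equilibrium.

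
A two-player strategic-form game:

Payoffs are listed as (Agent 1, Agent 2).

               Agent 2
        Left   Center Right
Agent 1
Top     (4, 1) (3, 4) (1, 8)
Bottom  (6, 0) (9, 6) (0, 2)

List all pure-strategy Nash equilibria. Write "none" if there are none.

Check each profile: it is a Nash equilibrium iff no player can strictly gain by switching unilaterally.
(Top, Left): Agent 1 can switch to Bottom (4 → 6). Not NE.
(Top, Center): Agent 1 can switch to Bottom (3 → 9). Not NE.
(Top, Right): Agent 1 gets 1, best alternative 0; Agent 2 gets 8, best alternative 4. No profitable deviation — NE.
(Bottom, Left): Agent 2 can switch to Center (0 → 6). Not NE.
(Bottom, Center): Agent 1 gets 9, best alternative 3; Agent 2 gets 6, best alternative 2. No profitable deviation — NE.
(Bottom, Right): Agent 1 can switch to Top (0 → 1). Not NE.

The pure Nash equilibria are (Top, Right) and (Bottom, Center).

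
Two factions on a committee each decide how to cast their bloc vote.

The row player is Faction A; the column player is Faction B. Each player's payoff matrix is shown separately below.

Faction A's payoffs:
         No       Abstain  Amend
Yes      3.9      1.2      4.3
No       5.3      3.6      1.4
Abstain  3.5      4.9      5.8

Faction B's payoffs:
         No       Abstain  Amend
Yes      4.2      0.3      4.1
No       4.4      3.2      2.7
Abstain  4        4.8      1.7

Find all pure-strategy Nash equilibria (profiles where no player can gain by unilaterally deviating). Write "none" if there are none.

For each strategy profile, look for a profitable unilateral deviation.
(Yes, No): Faction A can switch to No (3.9 → 5.3). Not NE.
(Yes, Abstain): Faction A can switch to No (1.2 → 3.6). Not NE.
(Yes, Amend): Faction A can switch to Abstain (4.3 → 5.8). Not NE.
(No, No): Faction A gets 5.3, best alternative 3.9; Faction B gets 4.4, best alternative 3.2. No profitable deviation — NE.
(No, Abstain): Faction A can switch to Abstain (3.6 → 4.9). Not NE.
(No, Amend): Faction A can switch to Yes (1.4 → 4.3). Not NE.
(Abstain, No): Faction A can switch to Yes (3.5 → 3.9). Not NE.
(Abstain, Abstain): Faction A gets 4.9, best alternative 3.6; Faction B gets 4.8, best alternative 4. No profitable deviation — NE.
(The remaining 1 profile has a profitable deviation by the same check.)

Pure-strategy Nash equilibria: (No, No); (Abstain, Abstain)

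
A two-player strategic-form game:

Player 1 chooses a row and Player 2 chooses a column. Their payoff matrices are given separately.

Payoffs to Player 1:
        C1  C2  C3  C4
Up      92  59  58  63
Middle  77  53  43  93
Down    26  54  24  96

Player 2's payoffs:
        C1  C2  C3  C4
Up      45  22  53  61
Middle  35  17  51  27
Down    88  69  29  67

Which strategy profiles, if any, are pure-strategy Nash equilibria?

Player 1 against C1: payoffs 92, 77, 26 → best response Up.
Player 1 against C2: payoffs 59, 53, 54 → best response Up.
Player 1 against C3: payoffs 58, 43, 24 → best response Up.
Player 1 against C4: payoffs 63, 93, 96 → best response Down.
Player 2 against Up: payoffs 45, 22, 53, 61 → best response C4.
Player 2 against Middle: payoffs 35, 17, 51, 27 → best response C3.
Player 2 against Down: payoffs 88, 69, 29, 67 → best response C1.
No profile is a mutual best response for all players.

This game has no pure Nash equilibrium.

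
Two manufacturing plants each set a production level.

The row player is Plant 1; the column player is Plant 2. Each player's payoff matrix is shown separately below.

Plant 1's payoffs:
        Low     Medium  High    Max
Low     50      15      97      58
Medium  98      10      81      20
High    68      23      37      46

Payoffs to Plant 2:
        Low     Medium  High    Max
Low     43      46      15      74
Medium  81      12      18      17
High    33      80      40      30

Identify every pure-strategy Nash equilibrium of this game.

(Low, Max) and (Medium, Low) and (High, Medium)

Plant 1 against Low: payoffs 50, 98, 68 → best response Medium.
Plant 1 against Medium: payoffs 15, 10, 23 → best response High.
Plant 1 against High: payoffs 97, 81, 37 → best response Low.
Plant 1 against Max: payoffs 58, 20, 46 → best response Low.
Plant 2 against Low: payoffs 43, 46, 15, 74 → best response Max.
Plant 2 against Medium: payoffs 81, 12, 18, 17 → best response Low.
Plant 2 against High: payoffs 33, 80, 40, 30 → best response Medium.
Mutual best responses: (Low, Max); (Medium, Low); (High, Medium).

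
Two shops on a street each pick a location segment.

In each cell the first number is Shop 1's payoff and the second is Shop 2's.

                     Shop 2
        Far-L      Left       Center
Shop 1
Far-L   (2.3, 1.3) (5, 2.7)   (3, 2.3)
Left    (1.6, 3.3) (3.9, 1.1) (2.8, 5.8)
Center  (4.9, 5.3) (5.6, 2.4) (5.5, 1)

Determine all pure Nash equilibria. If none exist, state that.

The unique pure-strategy Nash equilibrium is (Center, Far-L).

For each strategy profile, look for a profitable unilateral deviation.
(Far-L, Far-L): Shop 1 can switch to Center (2.3 → 4.9). Not NE.
(Far-L, Left): Shop 1 can switch to Center (5 → 5.6). Not NE.
(Far-L, Center): Shop 1 can switch to Center (3 → 5.5). Not NE.
(Left, Far-L): Shop 1 can switch to Far-L (1.6 → 2.3). Not NE.
(Left, Left): Shop 1 can switch to Far-L (3.9 → 5). Not NE.
(Left, Center): Shop 1 can switch to Far-L (2.8 → 3). Not NE.
(Center, Far-L): Shop 1 gets 4.9, best alternative 2.3; Shop 2 gets 5.3, best alternative 2.4. No profitable deviation — NE.
(The remaining 2 profiles each have a profitable deviation by the same check.)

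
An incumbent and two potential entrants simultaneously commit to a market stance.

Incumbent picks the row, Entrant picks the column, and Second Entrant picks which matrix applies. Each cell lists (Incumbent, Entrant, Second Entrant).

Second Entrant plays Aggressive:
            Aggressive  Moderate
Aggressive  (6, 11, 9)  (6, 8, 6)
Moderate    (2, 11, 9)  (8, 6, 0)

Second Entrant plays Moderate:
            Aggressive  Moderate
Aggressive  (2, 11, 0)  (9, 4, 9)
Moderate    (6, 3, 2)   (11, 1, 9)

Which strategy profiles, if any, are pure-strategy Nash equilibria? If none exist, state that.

For each player, find the best response to each opponent profile; mutual best responses are the pure NE.
Incumbent against (Aggressive, Aggressive): payoffs 6, 2 → best response Aggressive.
Incumbent against (Aggressive, Moderate): payoffs 2, 6 → best response Moderate.
Incumbent against (Moderate, Aggressive): payoffs 6, 8 → best response Moderate.
Incumbent against (Moderate, Moderate): payoffs 9, 11 → best response Moderate.
Entrant against (Aggressive, Aggressive): payoffs 11, 8 → best response Aggressive.
Entrant against (Aggressive, Moderate): payoffs 11, 4 → best response Aggressive.
Entrant against (Moderate, Aggressive): payoffs 11, 6 → best response Aggressive.
Entrant against (Moderate, Moderate): payoffs 3, 1 → best response Aggressive.
Second Entrant against (Aggressive, Aggressive): payoffs 9, 0 → best response Aggressive.
Second Entrant against (Aggressive, Moderate): payoffs 6, 9 → best response Moderate.
Second Entrant against (Moderate, Aggressive): payoffs 9, 2 → best response Aggressive.
Second Entrant against (Moderate, Moderate): payoffs 0, 9 → best response Moderate.
Mutual best responses: (Aggressive, Aggressive, Aggressive).

Pure NE: (Aggressive, Aggressive, Aggressive)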